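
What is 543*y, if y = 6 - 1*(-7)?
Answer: 7059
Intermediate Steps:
y = 13 (y = 6 + 7 = 13)
543*y = 543*13 = 7059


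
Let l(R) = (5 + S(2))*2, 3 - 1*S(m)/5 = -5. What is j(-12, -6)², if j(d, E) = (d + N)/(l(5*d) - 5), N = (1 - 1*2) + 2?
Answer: 121/7225 ≈ 0.016747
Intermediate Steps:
S(m) = 40 (S(m) = 15 - 5*(-5) = 15 + 25 = 40)
l(R) = 90 (l(R) = (5 + 40)*2 = 45*2 = 90)
N = 1 (N = (1 - 2) + 2 = -1 + 2 = 1)
j(d, E) = 1/85 + d/85 (j(d, E) = (d + 1)/(90 - 5) = (1 + d)/85 = (1 + d)*(1/85) = 1/85 + d/85)
j(-12, -6)² = (1/85 + (1/85)*(-12))² = (1/85 - 12/85)² = (-11/85)² = 121/7225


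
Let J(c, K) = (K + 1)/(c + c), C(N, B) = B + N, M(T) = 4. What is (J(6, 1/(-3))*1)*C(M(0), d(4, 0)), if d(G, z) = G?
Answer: 4/9 ≈ 0.44444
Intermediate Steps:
J(c, K) = (1 + K)/(2*c) (J(c, K) = (1 + K)/((2*c)) = (1 + K)*(1/(2*c)) = (1 + K)/(2*c))
(J(6, 1/(-3))*1)*C(M(0), d(4, 0)) = (((½)*(1 + 1/(-3))/6)*1)*(4 + 4) = (((½)*(⅙)*(1 - ⅓))*1)*8 = (((½)*(⅙)*(⅔))*1)*8 = ((1/18)*1)*8 = (1/18)*8 = 4/9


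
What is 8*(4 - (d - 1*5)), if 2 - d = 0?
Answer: 56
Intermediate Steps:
d = 2 (d = 2 - 1*0 = 2 + 0 = 2)
8*(4 - (d - 1*5)) = 8*(4 - (2 - 1*5)) = 8*(4 - (2 - 5)) = 8*(4 - 1*(-3)) = 8*(4 + 3) = 8*7 = 56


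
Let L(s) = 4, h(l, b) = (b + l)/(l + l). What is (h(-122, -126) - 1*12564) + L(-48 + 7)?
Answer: -766098/61 ≈ -12559.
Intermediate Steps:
h(l, b) = (b + l)/(2*l) (h(l, b) = (b + l)/((2*l)) = (b + l)*(1/(2*l)) = (b + l)/(2*l))
(h(-122, -126) - 1*12564) + L(-48 + 7) = ((½)*(-126 - 122)/(-122) - 1*12564) + 4 = ((½)*(-1/122)*(-248) - 12564) + 4 = (62/61 - 12564) + 4 = -766342/61 + 4 = -766098/61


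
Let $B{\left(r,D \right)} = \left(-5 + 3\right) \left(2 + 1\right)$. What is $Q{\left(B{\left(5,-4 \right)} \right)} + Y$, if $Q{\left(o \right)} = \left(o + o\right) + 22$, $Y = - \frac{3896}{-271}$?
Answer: $\frac{6606}{271} \approx 24.376$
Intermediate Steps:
$B{\left(r,D \right)} = -6$ ($B{\left(r,D \right)} = \left(-2\right) 3 = -6$)
$Y = \frac{3896}{271}$ ($Y = \left(-3896\right) \left(- \frac{1}{271}\right) = \frac{3896}{271} \approx 14.376$)
$Q{\left(o \right)} = 22 + 2 o$ ($Q{\left(o \right)} = 2 o + 22 = 22 + 2 o$)
$Q{\left(B{\left(5,-4 \right)} \right)} + Y = \left(22 + 2 \left(-6\right)\right) + \frac{3896}{271} = \left(22 - 12\right) + \frac{3896}{271} = 10 + \frac{3896}{271} = \frac{6606}{271}$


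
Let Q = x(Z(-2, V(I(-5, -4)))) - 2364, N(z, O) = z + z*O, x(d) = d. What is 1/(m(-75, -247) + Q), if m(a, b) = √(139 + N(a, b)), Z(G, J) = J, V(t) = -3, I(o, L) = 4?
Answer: -2367/5584100 - √18589/5584100 ≈ -0.00044830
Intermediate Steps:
N(z, O) = z + O*z
m(a, b) = √(139 + a*(1 + b))
Q = -2367 (Q = -3 - 2364 = -2367)
1/(m(-75, -247) + Q) = 1/(√(139 - 75*(1 - 247)) - 2367) = 1/(√(139 - 75*(-246)) - 2367) = 1/(√(139 + 18450) - 2367) = 1/(√18589 - 2367) = 1/(-2367 + √18589)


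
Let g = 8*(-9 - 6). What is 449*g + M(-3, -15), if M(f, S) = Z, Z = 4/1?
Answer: -53876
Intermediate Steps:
Z = 4 (Z = 4*1 = 4)
M(f, S) = 4
g = -120 (g = 8*(-15) = -120)
449*g + M(-3, -15) = 449*(-120) + 4 = -53880 + 4 = -53876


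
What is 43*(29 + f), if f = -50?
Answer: -903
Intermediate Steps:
43*(29 + f) = 43*(29 - 50) = 43*(-21) = -903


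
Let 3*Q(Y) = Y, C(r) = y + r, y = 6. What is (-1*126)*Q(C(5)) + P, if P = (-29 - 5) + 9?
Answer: -487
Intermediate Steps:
P = -25 (P = -34 + 9 = -25)
C(r) = 6 + r
Q(Y) = Y/3
(-1*126)*Q(C(5)) + P = (-1*126)*((6 + 5)/3) - 25 = -42*11 - 25 = -126*11/3 - 25 = -462 - 25 = -487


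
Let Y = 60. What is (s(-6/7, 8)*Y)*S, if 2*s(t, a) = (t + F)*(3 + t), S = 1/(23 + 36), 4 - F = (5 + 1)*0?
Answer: 9900/2891 ≈ 3.4244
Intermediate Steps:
F = 4 (F = 4 - (5 + 1)*0 = 4 - 6*0 = 4 - 1*0 = 4 + 0 = 4)
S = 1/59 ≈ 0.016949
s(t, a) = (3 + t)*(4 + t)/2 (s(t, a) = ((t + 4)*(3 + t))/2 = ((4 + t)*(3 + t))/2 = ((3 + t)*(4 + t))/2 = (3 + t)*(4 + t)/2)
(s(-6/7, 8)*Y)*S = ((6 + (-6/7)²/2 + 7*(-6/7)/2)*60)*(1/59) = ((6 + (-6*⅐)²/2 + 7*(-6*⅐)/2)*60)*(1/59) = ((6 + (-6/7)²/2 + (7/2)*(-6/7))*60)*(1/59) = ((6 + (½)*(36/49) - 3)*60)*(1/59) = ((6 + 18/49 - 3)*60)*(1/59) = ((165/49)*60)*(1/59) = (9900/49)*(1/59) = 9900/2891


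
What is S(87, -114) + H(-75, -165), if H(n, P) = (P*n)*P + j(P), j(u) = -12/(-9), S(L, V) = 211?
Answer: -6124988/3 ≈ -2.0417e+6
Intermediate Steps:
j(u) = 4/3 (j(u) = -12*(-⅑) = 4/3)
H(n, P) = 4/3 + n*P² (H(n, P) = (P*n)*P + 4/3 = n*P² + 4/3 = 4/3 + n*P²)
S(87, -114) + H(-75, -165) = 211 + (4/3 - 75*(-165)²) = 211 + (4/3 - 75*27225) = 211 + (4/3 - 2041875) = 211 - 6125621/3 = -6124988/3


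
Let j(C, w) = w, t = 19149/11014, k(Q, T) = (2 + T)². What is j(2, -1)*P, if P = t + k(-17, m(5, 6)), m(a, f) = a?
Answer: -558835/11014 ≈ -50.739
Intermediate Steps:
t = 19149/11014 (t = 19149*(1/11014) = 19149/11014 ≈ 1.7386)
P = 558835/11014 (P = 19149/11014 + (2 + 5)² = 19149/11014 + 7² = 19149/11014 + 49 = 558835/11014 ≈ 50.739)
j(2, -1)*P = -1*558835/11014 = -558835/11014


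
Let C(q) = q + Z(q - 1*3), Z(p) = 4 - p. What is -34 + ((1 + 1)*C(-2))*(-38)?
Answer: -566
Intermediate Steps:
C(q) = 7 (C(q) = q + (4 - (q - 1*3)) = q + (4 - (q - 3)) = q + (4 - (-3 + q)) = q + (4 + (3 - q)) = q + (7 - q) = 7)
-34 + ((1 + 1)*C(-2))*(-38) = -34 + ((1 + 1)*7)*(-38) = -34 + (2*7)*(-38) = -34 + 14*(-38) = -34 - 532 = -566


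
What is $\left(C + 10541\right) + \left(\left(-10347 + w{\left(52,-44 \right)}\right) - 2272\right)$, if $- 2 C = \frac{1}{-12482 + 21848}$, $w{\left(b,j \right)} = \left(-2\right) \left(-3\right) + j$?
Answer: $- \frac{39636913}{18732} \approx -2116.0$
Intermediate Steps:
$w{\left(b,j \right)} = 6 + j$
$C = - \frac{1}{18732}$ ($C = - \frac{1}{2 \left(-12482 + 21848\right)} = - \frac{1}{2 \cdot 9366} = \left(- \frac{1}{2}\right) \frac{1}{9366} = - \frac{1}{18732} \approx -5.3385 \cdot 10^{-5}$)
$\left(C + 10541\right) + \left(\left(-10347 + w{\left(52,-44 \right)}\right) - 2272\right) = \left(- \frac{1}{18732} + 10541\right) + \left(\left(-10347 + \left(6 - 44\right)\right) - 2272\right) = \frac{197454011}{18732} - 12657 = - \frac{39636913}{18732}$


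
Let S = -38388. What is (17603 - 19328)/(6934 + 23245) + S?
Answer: -1158513177/30179 ≈ -38388.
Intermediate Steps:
(17603 - 19328)/(6934 + 23245) + S = (17603 - 19328)/(6934 + 23245) - 38388 = -1725/30179 - 38388 = -1158513177/30179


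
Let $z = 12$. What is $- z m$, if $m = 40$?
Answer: $-480$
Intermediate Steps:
$- z m = - 12 \cdot 40 = \left(-1\right) 480 = -480$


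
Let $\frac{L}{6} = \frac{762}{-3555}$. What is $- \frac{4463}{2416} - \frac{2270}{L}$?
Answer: $\frac{541009799}{306832} \approx 1763.2$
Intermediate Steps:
$L = - \frac{508}{395}$ ($L = 6 \frac{762}{-3555} = 6 \cdot 762 \left(- \frac{1}{3555}\right) = 6 \left(- \frac{254}{1185}\right) = - \frac{508}{395} \approx -1.2861$)
$- \frac{4463}{2416} - \frac{2270}{L} = - \frac{4463}{2416} - \frac{2270}{- \frac{508}{395}} = \left(-4463\right) \frac{1}{2416} - - \frac{448325}{254} = - \frac{4463}{2416} + \frac{448325}{254} = \frac{541009799}{306832}$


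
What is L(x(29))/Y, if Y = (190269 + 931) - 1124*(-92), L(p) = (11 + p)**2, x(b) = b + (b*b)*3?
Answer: 6568969/294608 ≈ 22.297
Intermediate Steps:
x(b) = b + 3*b**2 (x(b) = b + b**2*3 = b + 3*b**2)
Y = 294608 (Y = 191200 + 103408 = 294608)
L(x(29))/Y = (11 + 29*(1 + 3*29))**2/294608 = (11 + 29*(1 + 87))**2*(1/294608) = (11 + 29*88)**2*(1/294608) = (11 + 2552)**2*(1/294608) = 2563**2*(1/294608) = 6568969*(1/294608) = 6568969/294608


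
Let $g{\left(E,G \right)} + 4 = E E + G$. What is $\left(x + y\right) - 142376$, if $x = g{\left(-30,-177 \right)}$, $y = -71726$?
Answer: $-213383$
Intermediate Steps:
$g{\left(E,G \right)} = -4 + G + E^{2}$ ($g{\left(E,G \right)} = -4 + \left(E E + G\right) = -4 + \left(E^{2} + G\right) = -4 + \left(G + E^{2}\right) = -4 + G + E^{2}$)
$x = 719$ ($x = -4 - 177 + \left(-30\right)^{2} = -4 - 177 + 900 = 719$)
$\left(x + y\right) - 142376 = \left(719 - 71726\right) - 142376 = -71007 - 142376 = -213383$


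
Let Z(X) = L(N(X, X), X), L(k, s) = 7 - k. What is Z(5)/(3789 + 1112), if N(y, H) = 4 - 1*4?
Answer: 7/4901 ≈ 0.0014283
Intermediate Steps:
N(y, H) = 0 (N(y, H) = 4 - 4 = 0)
Z(X) = 7 (Z(X) = 7 - 1*0 = 7 + 0 = 7)
Z(5)/(3789 + 1112) = 7/(3789 + 1112) = 7/4901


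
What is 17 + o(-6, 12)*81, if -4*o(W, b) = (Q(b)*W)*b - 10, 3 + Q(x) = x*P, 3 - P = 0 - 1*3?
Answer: 201643/2 ≈ 1.0082e+5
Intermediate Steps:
P = 6 (P = 3 - (0 - 1*3) = 3 - (0 - 3) = 3 - 1*(-3) = 3 + 3 = 6)
Q(x) = -3 + 6*x (Q(x) = -3 + x*6 = -3 + 6*x)
o(W, b) = 5/2 - W*b*(-3 + 6*b)/4 (o(W, b) = -(((-3 + 6*b)*W)*b - 10)/4 = -((W*(-3 + 6*b))*b - 10)/4 = -(W*b*(-3 + 6*b) - 10)/4 = -(-10 + W*b*(-3 + 6*b))/4 = 5/2 - W*b*(-3 + 6*b)/4)
17 + o(-6, 12)*81 = 17 + (5/2 - ¾*(-6)*12*(-1 + 2*12))*81 = 17 + (5/2 - ¾*(-6)*12*(-1 + 24))*81 = 17 + (5/2 - ¾*(-6)*12*23)*81 = 17 + (5/2 + 1242)*81 = 17 + (2489/2)*81 = 17 + 201609/2 = 201643/2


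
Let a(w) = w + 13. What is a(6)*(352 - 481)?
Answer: -2451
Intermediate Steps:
a(w) = 13 + w
a(6)*(352 - 481) = (13 + 6)*(352 - 481) = 19*(-129) = -2451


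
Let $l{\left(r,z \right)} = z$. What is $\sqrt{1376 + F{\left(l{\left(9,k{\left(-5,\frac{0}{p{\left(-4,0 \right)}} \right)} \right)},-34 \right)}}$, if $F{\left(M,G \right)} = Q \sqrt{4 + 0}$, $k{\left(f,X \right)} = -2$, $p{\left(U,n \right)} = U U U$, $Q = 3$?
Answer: $\sqrt{1382} \approx 37.175$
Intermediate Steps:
$p{\left(U,n \right)} = U^{3}$ ($p{\left(U,n \right)} = U^{2} U = U^{3}$)
$F{\left(M,G \right)} = 6$ ($F{\left(M,G \right)} = 3 \sqrt{4 + 0} = 3 \sqrt{4} = 3 \cdot 2 = 6$)
$\sqrt{1376 + F{\left(l{\left(9,k{\left(-5,\frac{0}{p{\left(-4,0 \right)}} \right)} \right)},-34 \right)}} = \sqrt{1376 + 6} = \sqrt{1382}$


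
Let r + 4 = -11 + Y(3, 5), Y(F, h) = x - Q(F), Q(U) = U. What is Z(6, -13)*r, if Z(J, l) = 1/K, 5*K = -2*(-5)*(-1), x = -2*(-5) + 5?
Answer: 3/2 ≈ 1.5000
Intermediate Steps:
x = 15 (x = 10 + 5 = 15)
K = -2 (K = (-2*(-5)*(-1))/5 = (10*(-1))/5 = (1/5)*(-10) = -2)
Y(F, h) = 15 - F
Z(J, l) = -1/2 (Z(J, l) = 1/(-2) = -1/2)
r = -3 (r = -4 + (-11 + (15 - 1*3)) = -4 + (-11 + (15 - 3)) = -4 + (-11 + 12) = -4 + 1 = -3)
Z(6, -13)*r = -1/2*(-3) = 3/2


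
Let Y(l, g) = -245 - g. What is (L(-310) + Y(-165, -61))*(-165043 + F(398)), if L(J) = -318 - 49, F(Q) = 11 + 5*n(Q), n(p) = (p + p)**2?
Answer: -1654679448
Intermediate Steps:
n(p) = 4*p**2 (n(p) = (2*p)**2 = 4*p**2)
F(Q) = 11 + 20*Q**2 (F(Q) = 11 + 5*(4*Q**2) = 11 + 20*Q**2)
L(J) = -367
(L(-310) + Y(-165, -61))*(-165043 + F(398)) = (-367 + (-245 - 1*(-61)))*(-165043 + (11 + 20*398**2)) = (-367 + (-245 + 61))*(-165043 + (11 + 20*158404)) = (-367 - 184)*(-165043 + (11 + 3168080)) = -551*(-165043 + 3168091) = -551*3003048 = -1654679448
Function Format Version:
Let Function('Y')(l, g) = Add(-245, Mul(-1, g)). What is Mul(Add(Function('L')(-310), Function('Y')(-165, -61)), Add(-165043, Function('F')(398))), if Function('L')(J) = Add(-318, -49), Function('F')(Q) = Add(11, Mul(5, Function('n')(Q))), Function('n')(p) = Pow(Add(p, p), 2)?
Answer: -1654679448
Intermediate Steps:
Function('n')(p) = Mul(4, Pow(p, 2)) (Function('n')(p) = Pow(Mul(2, p), 2) = Mul(4, Pow(p, 2)))
Function('F')(Q) = Add(11, Mul(20, Pow(Q, 2))) (Function('F')(Q) = Add(11, Mul(5, Mul(4, Pow(Q, 2)))) = Add(11, Mul(20, Pow(Q, 2))))
Function('L')(J) = -367
Mul(Add(Function('L')(-310), Function('Y')(-165, -61)), Add(-165043, Function('F')(398))) = Mul(Add(-367, Add(-245, Mul(-1, -61))), Add(-165043, Add(11, Mul(20, Pow(398, 2))))) = Mul(Add(-367, Add(-245, 61)), Add(-165043, Add(11, Mul(20, 158404)))) = Mul(Add(-367, -184), Add(-165043, Add(11, 3168080))) = Mul(-551, Add(-165043, 3168091)) = Mul(-551, 3003048) = -1654679448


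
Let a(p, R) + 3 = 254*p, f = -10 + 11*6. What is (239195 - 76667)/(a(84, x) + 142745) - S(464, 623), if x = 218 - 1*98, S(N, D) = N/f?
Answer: -4189414/574273 ≈ -7.2952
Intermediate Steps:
f = 56 (f = -10 + 66 = 56)
S(N, D) = N/56
x = 120 (x = 218 - 98 = 120)
a(p, R) = -3 + 254*p
(239195 - 76667)/(a(84, x) + 142745) - S(464, 623) = (239195 - 76667)/((-3 + 254*84) + 142745) - 464/56 = 162528/((-3 + 21336) + 142745) - 1*58/7 = 162528/(21333 + 142745) - 58/7 = 162528/164078 - 58/7 = 162528*(1/164078) - 58/7 = 81264/82039 - 58/7 = -4189414/574273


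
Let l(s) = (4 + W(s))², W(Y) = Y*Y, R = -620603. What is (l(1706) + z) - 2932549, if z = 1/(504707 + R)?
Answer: 981715386643566695/115896 ≈ 8.4707e+12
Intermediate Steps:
W(Y) = Y²
z = -1/115896 (z = 1/(504707 - 620603) = 1/(-115896) = -1/115896 ≈ -8.6284e-6)
l(s) = (4 + s²)²
(l(1706) + z) - 2932549 = ((4 + 1706²)² - 1/115896) - 2932549 = ((4 + 2910436)² - 1/115896) - 2932549 = (2910440² - 1/115896) - 2932549 = (8470660993600 - 1/115896) - 2932549 = 981715726514265599/115896 - 2932549 = 981715386643566695/115896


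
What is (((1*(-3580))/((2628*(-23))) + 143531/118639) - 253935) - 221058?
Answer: -851543291918651/1792753929 ≈ -4.7499e+5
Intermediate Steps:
(((1*(-3580))/((2628*(-23))) + 143531/118639) - 253935) - 221058 = ((-3580/(-60444) + 143531*(1/118639)) - 253935) - 221058 = ((-3580*(-1/60444) + 143531/118639) - 253935) - 221058 = ((895/15111 + 143531/118639) - 253935) - 221058 = (2275078846/1792753929 - 253935) - 221058 = -455240693881769/1792753929 - 221058 = -851543291918651/1792753929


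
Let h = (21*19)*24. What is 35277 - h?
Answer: 25701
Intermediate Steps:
h = 9576 (h = 399*24 = 9576)
35277 - h = 35277 - 1*9576 = 35277 - 9576 = 25701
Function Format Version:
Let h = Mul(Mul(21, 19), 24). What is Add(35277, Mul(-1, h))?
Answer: 25701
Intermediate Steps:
h = 9576 (h = Mul(399, 24) = 9576)
Add(35277, Mul(-1, h)) = Add(35277, Mul(-1, 9576)) = Add(35277, -9576) = 25701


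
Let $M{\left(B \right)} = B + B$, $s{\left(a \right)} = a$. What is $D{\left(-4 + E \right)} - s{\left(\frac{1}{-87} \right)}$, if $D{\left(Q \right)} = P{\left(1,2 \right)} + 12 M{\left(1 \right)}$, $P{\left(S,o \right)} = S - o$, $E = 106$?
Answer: $\frac{2002}{87} \approx 23.012$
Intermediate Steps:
$M{\left(B \right)} = 2 B$
$D{\left(Q \right)} = 23$ ($D{\left(Q \right)} = \left(1 - 2\right) + 12 \cdot 2 \cdot 1 = \left(1 - 2\right) + 12 \cdot 2 = -1 + 24 = 23$)
$D{\left(-4 + E \right)} - s{\left(\frac{1}{-87} \right)} = 23 - \frac{1}{-87} = 23 - - \frac{1}{87} = 23 + \frac{1}{87} = \frac{2002}{87}$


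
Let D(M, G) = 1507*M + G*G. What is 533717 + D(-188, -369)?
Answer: 386562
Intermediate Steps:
D(M, G) = G² + 1507*M (D(M, G) = 1507*M + G² = G² + 1507*M)
533717 + D(-188, -369) = 533717 + ((-369)² + 1507*(-188)) = 533717 + (136161 - 283316) = 533717 - 147155 = 386562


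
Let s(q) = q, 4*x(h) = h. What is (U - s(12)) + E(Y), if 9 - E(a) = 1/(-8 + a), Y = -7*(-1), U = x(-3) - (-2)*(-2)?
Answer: -27/4 ≈ -6.7500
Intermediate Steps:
x(h) = h/4
U = -19/4 (U = (1/4)*(-3) - (-2)*(-2) = -3/4 - 1*4 = -3/4 - 4 = -19/4 ≈ -4.7500)
Y = 7
E(a) = 9 - 1/(-8 + a)
(U - s(12)) + E(Y) = (-19/4 - 1*12) + (-73 + 9*7)/(-8 + 7) = (-19/4 - 12) + (-73 + 63)/(-1) = -67/4 - 1*(-10) = -67/4 + 10 = -27/4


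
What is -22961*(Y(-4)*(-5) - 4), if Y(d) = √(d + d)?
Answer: 91844 + 229610*I*√2 ≈ 91844.0 + 3.2472e+5*I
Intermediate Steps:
Y(d) = √2*√d (Y(d) = √(2*d) = √2*√d)
-22961*(Y(-4)*(-5) - 4) = -22961*((√2*√(-4))*(-5) - 4) = -22961*((√2*(2*I))*(-5) - 4) = -22961*((2*I*√2)*(-5) - 4) = -22961*(-10*I*√2 - 4) = -22961*(-4 - 10*I*√2) = 91844 + 229610*I*√2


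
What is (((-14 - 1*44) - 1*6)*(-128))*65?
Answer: 532480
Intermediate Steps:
(((-14 - 1*44) - 1*6)*(-128))*65 = (((-14 - 44) - 6)*(-128))*65 = ((-58 - 6)*(-128))*65 = -64*(-128)*65 = 8192*65 = 532480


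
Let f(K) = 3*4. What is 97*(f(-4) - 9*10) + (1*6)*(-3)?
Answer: -7584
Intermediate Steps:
f(K) = 12
97*(f(-4) - 9*10) + (1*6)*(-3) = 97*(12 - 9*10) + (1*6)*(-3) = 97*(12 - 90) + 6*(-3) = 97*(-78) - 18 = -7566 - 18 = -7584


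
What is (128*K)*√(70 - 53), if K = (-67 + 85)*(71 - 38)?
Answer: 76032*√17 ≈ 3.1349e+5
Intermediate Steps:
K = 594 (K = 18*33 = 594)
(128*K)*√(70 - 53) = (128*594)*√(70 - 53) = 76032*√17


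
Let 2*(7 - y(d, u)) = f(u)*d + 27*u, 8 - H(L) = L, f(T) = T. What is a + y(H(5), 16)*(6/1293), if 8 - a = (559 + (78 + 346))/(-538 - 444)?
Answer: 3351997/423242 ≈ 7.9198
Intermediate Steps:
H(L) = 8 - L
y(d, u) = 7 - 27*u/2 - d*u/2 (y(d, u) = 7 - (u*d + 27*u)/2 = 7 - (d*u + 27*u)/2 = 7 - (27*u + d*u)/2 = 7 + (-27*u/2 - d*u/2) = 7 - 27*u/2 - d*u/2)
a = 8839/982 (a = 8 - (559 + (78 + 346))/(-538 - 444) = 8 - (559 + 424)/(-982) = 8 - 983*(-1)/982 = 8 - 1*(-983/982) = 8 + 983/982 = 8839/982 ≈ 9.0010)
a + y(H(5), 16)*(6/1293) = 8839/982 + (7 - 27/2*16 - 1/2*(8 - 1*5)*16)*(6/1293) = 8839/982 + (7 - 216 - 1/2*(8 - 5)*16)*(6*(1/1293)) = 8839/982 + (7 - 216 - 1/2*3*16)*(2/431) = 8839/982 + (7 - 216 - 24)*(2/431) = 8839/982 - 233*2/431 = 8839/982 - 466/431 = 3351997/423242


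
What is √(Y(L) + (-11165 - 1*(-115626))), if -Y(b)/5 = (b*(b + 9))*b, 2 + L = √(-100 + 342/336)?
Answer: √(331806776 + 68870*I*√77602)/56 ≈ 325.41 + 9.3999*I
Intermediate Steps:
L = -2 + I*√77602/28 (L = -2 + √(-100 + 342/336) = -2 + √(-100 + 342*(1/336)) = -2 + √(-100 + 57/56) = -2 + √(-5543/56) = -2 + I*√77602/28 ≈ -2.0 + 9.949*I)
Y(b) = -5*b²*(9 + b) (Y(b) = -5*b*(b + 9)*b = -5*b*(9 + b)*b = -5*b²*(9 + b))
√(Y(L) + (-11165 - 1*(-115626))) = √(5*(-2 + I*√77602/28)²*(-9 - (-2 + I*√77602/28)) + (-11165 - 1*(-115626))) = √(5*(-2 + I*√77602/28)²*(-9 + (2 - I*√77602/28)) + (-11165 + 115626)) = √(5*(-2 + I*√77602/28)²*(-7 - I*√77602/28) + 104461) = √(104461 + 5*(-2 + I*√77602/28)²*(-7 - I*√77602/28))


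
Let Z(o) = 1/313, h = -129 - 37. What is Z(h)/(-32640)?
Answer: -1/10216320 ≈ -9.7883e-8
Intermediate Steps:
h = -166
Z(o) = 1/313
Z(h)/(-32640) = (1/313)/(-32640) = (1/313)*(-1/32640) = -1/10216320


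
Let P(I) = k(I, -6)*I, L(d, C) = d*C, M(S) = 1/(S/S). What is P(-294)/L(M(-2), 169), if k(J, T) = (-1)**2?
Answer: -294/169 ≈ -1.7396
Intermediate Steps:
M(S) = 1 (M(S) = 1/1 = 1)
L(d, C) = C*d
k(J, T) = 1
P(I) = I (P(I) = 1*I = I)
P(-294)/L(M(-2), 169) = -294/(169*1) = -294/169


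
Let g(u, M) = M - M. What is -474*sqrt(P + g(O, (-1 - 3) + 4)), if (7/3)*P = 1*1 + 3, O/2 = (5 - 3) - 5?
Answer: -948*sqrt(21)/7 ≈ -620.61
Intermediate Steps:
O = -6 (O = 2*((5 - 3) - 5) = 2*(2 - 5) = 2*(-3) = -6)
g(u, M) = 0
P = 12/7 (P = 3*(1*1 + 3)/7 = 3*(1 + 3)/7 = (3/7)*4 = 12/7 ≈ 1.7143)
-474*sqrt(P + g(O, (-1 - 3) + 4)) = -474*sqrt(12/7 + 0) = -948*sqrt(21)/7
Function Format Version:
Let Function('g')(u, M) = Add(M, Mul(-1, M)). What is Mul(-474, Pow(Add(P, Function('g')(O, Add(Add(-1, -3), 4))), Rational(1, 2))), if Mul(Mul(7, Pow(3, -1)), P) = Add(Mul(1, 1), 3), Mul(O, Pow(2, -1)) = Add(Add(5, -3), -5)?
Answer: Mul(Rational(-948, 7), Pow(21, Rational(1, 2))) ≈ -620.61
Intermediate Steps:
O = -6 (O = Mul(2, Add(Add(5, -3), -5)) = Mul(2, Add(2, -5)) = Mul(2, -3) = -6)
Function('g')(u, M) = 0
P = Rational(12, 7) (P = Mul(Rational(3, 7), Add(Mul(1, 1), 3)) = Mul(Rational(3, 7), Add(1, 3)) = Mul(Rational(3, 7), 4) = Rational(12, 7) ≈ 1.7143)
Mul(-474, Pow(Add(P, Function('g')(O, Add(Add(-1, -3), 4))), Rational(1, 2))) = Mul(-474, Pow(Add(Rational(12, 7), 0), Rational(1, 2))) = Mul(-474, Pow(Rational(12, 7), Rational(1, 2))) = Mul(-474, Mul(Rational(2, 7), Pow(21, Rational(1, 2)))) = Mul(Rational(-948, 7), Pow(21, Rational(1, 2)))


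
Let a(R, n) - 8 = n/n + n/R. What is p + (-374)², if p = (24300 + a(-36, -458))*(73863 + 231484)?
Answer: 133680686245/18 ≈ 7.4267e+9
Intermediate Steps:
a(R, n) = 9 + n/R (a(R, n) = 8 + (n/n + n/R) = 8 + (1 + n/R) = 9 + n/R)
p = 133678168477/18 (p = (24300 + (9 - 458/(-36)))*(73863 + 231484) = (24300 + (9 - 458*(-1/36)))*305347 = (24300 + (9 + 229/18))*305347 = (24300 + 391/18)*305347 = (437791/18)*305347 = 133678168477/18 ≈ 7.4266e+9)
p + (-374)² = 133678168477/18 + (-374)² = 133678168477/18 + 139876 = 133680686245/18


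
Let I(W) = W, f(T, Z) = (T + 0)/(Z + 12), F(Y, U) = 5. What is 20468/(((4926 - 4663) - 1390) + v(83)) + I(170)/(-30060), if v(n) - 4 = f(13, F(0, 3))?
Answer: -523140031/28674234 ≈ -18.244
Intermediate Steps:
f(T, Z) = T/(12 + Z)
v(n) = 81/17 (v(n) = 4 + 13/(12 + 5) = 4 + 13/17 = 81/17)
20468/(((4926 - 4663) - 1390) + v(83)) + I(170)/(-30060) = 20468/(((4926 - 4663) - 1390) + 81/17) + 170/(-30060) = 20468/((263 - 1390) + 81/17) + 170*(-1/30060) = 20468/(-1127 + 81/17) - 17/3006 = 20468/(-19078/17) - 17/3006 = 20468*(-17/19078) - 17/3006 = -173978/9539 - 17/3006 = -523140031/28674234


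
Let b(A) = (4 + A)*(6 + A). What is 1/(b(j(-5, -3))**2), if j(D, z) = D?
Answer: 1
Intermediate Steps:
1/(b(j(-5, -3))**2) = 1/((24 + (-5)**2 + 10*(-5))**2) = 1/((24 + 25 - 50)**2) = 1/((-1)**2) = 1/1 = 1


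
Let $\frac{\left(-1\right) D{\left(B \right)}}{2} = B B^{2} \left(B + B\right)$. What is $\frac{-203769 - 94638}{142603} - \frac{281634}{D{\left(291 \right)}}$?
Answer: $- \frac{1426552192747601}{681725217155922} \approx -2.0926$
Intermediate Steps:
$D{\left(B \right)} = - 4 B^{4}$ ($D{\left(B \right)} = - 2 B B^{2} \left(B + B\right) = - 2 B^{3} \cdot 2 B = - 2 \cdot 2 B^{4} = - 4 B^{4}$)
$\frac{-203769 - 94638}{142603} - \frac{281634}{D{\left(291 \right)}} = \frac{-203769 - 94638}{142603} - \frac{281634}{\left(-4\right) 291^{4}} = \left(-298407\right) \frac{1}{142603} - \frac{281634}{\left(-4\right) 7170871761} = - \frac{298407}{142603} - \frac{281634}{-28683487044} = - \frac{298407}{142603} - - \frac{46939}{4780581174} = - \frac{298407}{142603} + \frac{46939}{4780581174} = - \frac{1426552192747601}{681725217155922}$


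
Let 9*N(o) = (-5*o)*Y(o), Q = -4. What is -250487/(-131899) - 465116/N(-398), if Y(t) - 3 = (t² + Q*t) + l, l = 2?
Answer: 39601712125787/20998452039505 ≈ 1.8859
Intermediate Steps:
Y(t) = 5 + t² - 4*t (Y(t) = 3 + ((t² - 4*t) + 2) = 3 + (2 + t² - 4*t) = 5 + t² - 4*t)
N(o) = -5*o*(5 + o² - 4*o)/9 (N(o) = ((-5*o)*(5 + o² - 4*o))/9 = (-5*o*(5 + o² - 4*o))/9 = -5*o*(5 + o² - 4*o)/9)
-250487/(-131899) - 465116/N(-398) = -250487/(-131899) - 465116*(-9/(1990*(-5 - 1*(-398)² + 4*(-398)))) = -250487*(-1/131899) - 465116*(-9/(1990*(-5 - 1*158404 - 1592))) = 250487/131899 - 465116*(-9/(1990*(-5 - 158404 - 1592))) = 250487/131899 - 465116/((5/9)*(-398)*(-160001)) = 250487/131899 - 465116/318401990/9 = 250487/131899 - 465116*9/318401990 = 250487/131899 - 2093022/159200995 = 39601712125787/20998452039505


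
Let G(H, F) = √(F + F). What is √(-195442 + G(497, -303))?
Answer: √(-195442 + I*√606) ≈ 0.028 + 442.09*I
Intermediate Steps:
G(H, F) = √2*√F (G(H, F) = √(2*F) = √2*√F)
√(-195442 + G(497, -303)) = √(-195442 + √2*√(-303)) = √(-195442 + √2*(I*√303)) = √(-195442 + I*√606)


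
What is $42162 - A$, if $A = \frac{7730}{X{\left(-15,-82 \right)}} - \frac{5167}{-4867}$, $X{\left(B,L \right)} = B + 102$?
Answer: $\frac{17814542059}{423429} \approx 42072.0$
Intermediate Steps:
$X{\left(B,L \right)} = 102 + B$
$A = \frac{38071439}{423429}$ ($A = \frac{7730}{102 - 15} - \frac{5167}{-4867} = \frac{7730}{87} - - \frac{5167}{4867} = 7730 \cdot \frac{1}{87} + \frac{5167}{4867} = \frac{7730}{87} + \frac{5167}{4867} = \frac{38071439}{423429} \approx 89.912$)
$42162 - A = 42162 - \frac{38071439}{423429} = \frac{17814542059}{423429}$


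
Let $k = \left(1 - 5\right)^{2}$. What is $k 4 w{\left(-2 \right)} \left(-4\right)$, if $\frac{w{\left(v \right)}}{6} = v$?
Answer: $3072$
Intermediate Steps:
$w{\left(v \right)} = 6 v$
$k = 16$ ($k = \left(-4\right)^{2} = 16$)
$k 4 w{\left(-2 \right)} \left(-4\right) = 16 \cdot 4 \cdot 6 \left(-2\right) \left(-4\right) = 64 \left(\left(-12\right) \left(-4\right)\right) = 64 \cdot 48 = 3072$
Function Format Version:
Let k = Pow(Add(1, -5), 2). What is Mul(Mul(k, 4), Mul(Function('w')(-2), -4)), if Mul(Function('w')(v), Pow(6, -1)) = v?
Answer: 3072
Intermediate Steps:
Function('w')(v) = Mul(6, v)
k = 16 (k = Pow(-4, 2) = 16)
Mul(Mul(k, 4), Mul(Function('w')(-2), -4)) = Mul(Mul(16, 4), Mul(Mul(6, -2), -4)) = Mul(64, Mul(-12, -4)) = Mul(64, 48) = 3072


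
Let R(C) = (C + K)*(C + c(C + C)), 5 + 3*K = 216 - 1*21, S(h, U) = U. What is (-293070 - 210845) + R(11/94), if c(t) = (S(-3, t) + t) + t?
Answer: -13356401059/26508 ≈ -5.0386e+5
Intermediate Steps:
K = 190/3 (K = -5/3 + (216 - 1*21)/3 = -5/3 + (216 - 21)/3 = -5/3 + (⅓)*195 = -5/3 + 65 = 190/3 ≈ 63.333)
c(t) = 3*t (c(t) = (t + t) + t = 2*t + t = 3*t)
R(C) = 7*C*(190/3 + C) (R(C) = (C + 190/3)*(C + 3*(C + C)) = (190/3 + C)*(C + 3*(2*C)) = (190/3 + C)*(C + 6*C) = (190/3 + C)*(7*C) = 7*C*(190/3 + C))
(-293070 - 210845) + R(11/94) = (-293070 - 210845) + 7*(11/94)*(190 + 3*(11/94))/3 = -503915 + 7*(11*(1/94))*(190 + 3*(11*(1/94)))/3 = -503915 + (7/3)*(11/94)*(190 + 3*(11/94)) = -503915 + (7/3)*(11/94)*(190 + 33/94) = -503915 + (7/3)*(11/94)*(17893/94) = -503915 + 1377761/26508 = -13356401059/26508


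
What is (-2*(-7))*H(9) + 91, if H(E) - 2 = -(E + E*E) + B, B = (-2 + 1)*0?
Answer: -1141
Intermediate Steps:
B = 0 (B = -1*0 = 0)
H(E) = 2 - E - E**2 (H(E) = 2 + (-(E + E*E) + 0) = 2 + (-(E + E**2) + 0) = 2 + ((-E - E**2) + 0) = 2 + (-E - E**2) = 2 - E - E**2)
(-2*(-7))*H(9) + 91 = (-2*(-7))*(2 - 1*9 - 1*9**2) + 91 = 14*(2 - 9 - 1*81) + 91 = 14*(2 - 9 - 81) + 91 = 14*(-88) + 91 = -1232 + 91 = -1141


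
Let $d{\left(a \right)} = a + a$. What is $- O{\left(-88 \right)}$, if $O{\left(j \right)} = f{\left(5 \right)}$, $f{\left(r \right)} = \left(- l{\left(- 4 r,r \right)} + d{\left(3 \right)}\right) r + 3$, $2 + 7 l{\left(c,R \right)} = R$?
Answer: $- \frac{216}{7} \approx -30.857$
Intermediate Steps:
$l{\left(c,R \right)} = - \frac{2}{7} + \frac{R}{7}$
$d{\left(a \right)} = 2 a$
$f{\left(r \right)} = 3 + r \left(\frac{44}{7} - \frac{r}{7}\right)$ ($f{\left(r \right)} = \left(- (- \frac{2}{7} + \frac{r}{7}) + 2 \cdot 3\right) r + 3 = \left(\left(\frac{2}{7} - \frac{r}{7}\right) + 6\right) r + 3 = \left(\frac{44}{7} - \frac{r}{7}\right) r + 3 = r \left(\frac{44}{7} - \frac{r}{7}\right) + 3 = 3 + r \left(\frac{44}{7} - \frac{r}{7}\right)$)
$O{\left(j \right)} = \frac{216}{7}$ ($O{\left(j \right)} = 3 - \frac{5^{2}}{7} + \frac{44}{7} \cdot 5 = 3 - \frac{25}{7} + \frac{220}{7} = \frac{216}{7}$)
$- O{\left(-88 \right)} = \left(-1\right) \frac{216}{7} = - \frac{216}{7}$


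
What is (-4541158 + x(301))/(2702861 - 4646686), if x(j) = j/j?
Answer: 4541157/1943825 ≈ 2.3362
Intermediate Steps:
x(j) = 1
(-4541158 + x(301))/(2702861 - 4646686) = (-4541158 + 1)/(2702861 - 4646686) = -4541157/(-1943825) = -4541157*(-1/1943825) = 4541157/1943825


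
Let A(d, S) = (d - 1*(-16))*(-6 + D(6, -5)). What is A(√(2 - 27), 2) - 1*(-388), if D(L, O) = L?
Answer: 388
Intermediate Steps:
A(d, S) = 0 (A(d, S) = (d - 1*(-16))*(-6 + 6) = (d + 16)*0 = (16 + d)*0 = 0)
A(√(2 - 27), 2) - 1*(-388) = 0 - 1*(-388) = 0 + 388 = 388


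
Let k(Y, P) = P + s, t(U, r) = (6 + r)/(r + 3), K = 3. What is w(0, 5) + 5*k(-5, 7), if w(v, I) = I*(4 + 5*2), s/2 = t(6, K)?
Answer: 120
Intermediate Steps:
t(U, r) = (6 + r)/(3 + r)
s = 3 (s = 2*((6 + 3)/(3 + 3)) = 2*(9/6) = 2*((⅙)*9) = 2*(3/2) = 3)
w(v, I) = 14*I (w(v, I) = I*(4 + 10) = I*14 = 14*I)
k(Y, P) = 3 + P (k(Y, P) = P + 3 = 3 + P)
w(0, 5) + 5*k(-5, 7) = 14*5 + 5*(3 + 7) = 70 + 5*10 = 70 + 50 = 120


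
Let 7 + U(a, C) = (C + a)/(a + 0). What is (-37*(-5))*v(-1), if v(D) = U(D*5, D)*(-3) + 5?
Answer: 4144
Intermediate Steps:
U(a, C) = -7 + (C + a)/a (U(a, C) = -7 + (C + a)/(a + 0) = -7 + (C + a)/a)
v(D) = 112/5 (v(D) = (-6 + D/((D*5)))*(-3) + 5 = (-6 + D/((5*D)))*(-3) + 5 = (-6 + D*(1/(5*D)))*(-3) + 5 = (-6 + ⅕)*(-3) + 5 = -29/5*(-3) + 5 = 87/5 + 5 = 112/5)
(-37*(-5))*v(-1) = -37*(-5)*(112/5) = 185*(112/5) = 4144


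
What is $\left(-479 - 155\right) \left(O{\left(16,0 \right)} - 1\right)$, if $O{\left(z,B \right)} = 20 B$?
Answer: $634$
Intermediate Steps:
$\left(-479 - 155\right) \left(O{\left(16,0 \right)} - 1\right) = \left(-479 - 155\right) \left(20 \cdot 0 - 1\right) = - 634 \left(0 - 1\right) = \left(-634\right) \left(-1\right) = 634$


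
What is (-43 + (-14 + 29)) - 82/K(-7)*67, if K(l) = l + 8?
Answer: -5522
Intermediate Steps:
K(l) = 8 + l
(-43 + (-14 + 29)) - 82/K(-7)*67 = (-43 + (-14 + 29)) - 82/(8 - 7)*67 = (-43 + 15) - 82/1*67 = -28 - 82*1*67 = -28 - 82*67 = -28 - 5494 = -5522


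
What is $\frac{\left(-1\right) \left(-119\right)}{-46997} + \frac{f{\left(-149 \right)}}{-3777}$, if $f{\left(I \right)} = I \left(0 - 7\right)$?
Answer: $- \frac{49467334}{177507669} \approx -0.27868$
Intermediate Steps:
$f{\left(I \right)} = - 7 I$ ($f{\left(I \right)} = I \left(-7\right) = - 7 I$)
$\frac{\left(-1\right) \left(-119\right)}{-46997} + \frac{f{\left(-149 \right)}}{-3777} = \frac{\left(-1\right) \left(-119\right)}{-46997} + \frac{\left(-7\right) \left(-149\right)}{-3777} = 119 \left(- \frac{1}{46997}\right) + 1043 \left(- \frac{1}{3777}\right) = - \frac{119}{46997} - \frac{1043}{3777} = - \frac{49467334}{177507669}$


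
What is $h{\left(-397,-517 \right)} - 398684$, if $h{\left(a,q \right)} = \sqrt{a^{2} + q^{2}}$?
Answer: $-398684 + \sqrt{424898} \approx -3.9803 \cdot 10^{5}$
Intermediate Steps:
$h{\left(-397,-517 \right)} - 398684 = \sqrt{\left(-397\right)^{2} + \left(-517\right)^{2}} - 398684 = \sqrt{157609 + 267289} - 398684 = \sqrt{424898} - 398684 = -398684 + \sqrt{424898}$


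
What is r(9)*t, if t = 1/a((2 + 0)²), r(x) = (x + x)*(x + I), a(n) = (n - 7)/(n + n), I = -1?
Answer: -384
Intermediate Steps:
a(n) = (-7 + n)/(2*n) (a(n) = (-7 + n)/((2*n)) = (-7 + n)*(1/(2*n)) = (-7 + n)/(2*n))
r(x) = 2*x*(-1 + x) (r(x) = (x + x)*(x - 1) = (2*x)*(-1 + x) = 2*x*(-1 + x))
t = -8/3 (t = 1/((-7 + (2 + 0)²)/(2*((2 + 0)²))) = 1/((-7 + 2²)/(2*(2²))) = 1/((½)*(-7 + 4)/4) = 1/((½)*(¼)*(-3)) = 1/(-3/8) = -8/3 ≈ -2.6667)
r(9)*t = (2*9*(-1 + 9))*(-8/3) = (2*9*8)*(-8/3) = 144*(-8/3) = -384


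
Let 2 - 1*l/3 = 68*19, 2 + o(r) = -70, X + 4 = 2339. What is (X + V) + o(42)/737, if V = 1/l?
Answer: 6659584273/2852190 ≈ 2334.9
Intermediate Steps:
X = 2335 (X = -4 + 2339 = 2335)
o(r) = -72 (o(r) = -2 - 70 = -72)
l = -3870 (l = 6 - 204*19 = 6 - 3*1292 = 6 - 3876 = -3870)
V = -1/3870 (V = 1/(-3870) = -1/3870 ≈ -0.00025840)
(X + V) + o(42)/737 = (2335 - 1/3870) - 72/737 = 9036449/3870 - 72*1/737 = 9036449/3870 - 72/737 = 6659584273/2852190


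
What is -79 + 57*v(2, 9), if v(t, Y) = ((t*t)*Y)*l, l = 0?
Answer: -79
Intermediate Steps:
v(t, Y) = 0 (v(t, Y) = ((t*t)*Y)*0 = (t**2*Y)*0 = (Y*t**2)*0 = 0)
-79 + 57*v(2, 9) = -79 + 57*0 = -79 + 0 = -79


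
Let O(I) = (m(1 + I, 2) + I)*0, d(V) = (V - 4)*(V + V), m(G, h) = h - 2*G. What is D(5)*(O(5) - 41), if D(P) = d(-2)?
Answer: -984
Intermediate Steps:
d(V) = 2*V*(-4 + V) (d(V) = (-4 + V)*(2*V) = 2*V*(-4 + V))
D(P) = 24 (D(P) = 2*(-2)*(-4 - 2) = 2*(-2)*(-6) = 24)
O(I) = 0 (O(I) = ((2 - 2*(1 + I)) + I)*0 = ((2 + (-2 - 2*I)) + I)*0 = (-2*I + I)*0 = -I*0 = 0)
D(5)*(O(5) - 41) = 24*(0 - 41) = 24*(-41) = -984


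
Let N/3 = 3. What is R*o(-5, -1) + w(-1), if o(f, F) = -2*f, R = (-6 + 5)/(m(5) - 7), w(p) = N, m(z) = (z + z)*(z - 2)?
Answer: 197/23 ≈ 8.5652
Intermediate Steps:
m(z) = 2*z*(-2 + z) (m(z) = (2*z)*(-2 + z) = 2*z*(-2 + z))
N = 9 (N = 3*3 = 9)
w(p) = 9
R = -1/23 (R = (-6 + 5)/(2*5*(-2 + 5) - 7) = -1/(2*5*3 - 7) = -1/(30 - 7) = -1/23 ≈ -0.043478)
R*o(-5, -1) + w(-1) = -(-2)*(-5)/23 + 9 = -1/23*10 + 9 = -10/23 + 9 = 197/23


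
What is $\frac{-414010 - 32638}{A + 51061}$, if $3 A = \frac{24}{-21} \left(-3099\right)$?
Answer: $- \frac{3126536}{365691} \approx -8.5497$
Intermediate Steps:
$A = \frac{8264}{7}$ ($A = \frac{\frac{24}{-21} \left(-3099\right)}{3} = \frac{24 \left(- \frac{1}{21}\right) \left(-3099\right)}{3} = \frac{\left(- \frac{8}{7}\right) \left(-3099\right)}{3} = \frac{1}{3} \cdot \frac{24792}{7} = \frac{8264}{7} \approx 1180.6$)
$\frac{-414010 - 32638}{A + 51061} = \frac{-414010 - 32638}{\frac{8264}{7} + 51061} = - \frac{446648}{\frac{365691}{7}} = \left(-446648\right) \frac{7}{365691} = - \frac{3126536}{365691}$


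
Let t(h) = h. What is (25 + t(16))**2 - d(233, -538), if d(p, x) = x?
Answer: 2219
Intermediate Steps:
(25 + t(16))**2 - d(233, -538) = (25 + 16)**2 - 1*(-538) = 41**2 + 538 = 1681 + 538 = 2219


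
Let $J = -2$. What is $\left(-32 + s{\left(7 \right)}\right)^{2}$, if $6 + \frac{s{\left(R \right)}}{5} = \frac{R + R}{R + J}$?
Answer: $2304$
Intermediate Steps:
$s{\left(R \right)} = -30 + \frac{10 R}{-2 + R}$ ($s{\left(R \right)} = -30 + 5 \frac{R + R}{R - 2} = -30 + 5 \frac{2 R}{-2 + R} = -30 + \frac{10 R}{-2 + R}$)
$\left(-32 + s{\left(7 \right)}\right)^{2} = \left(-32 + \frac{20 \left(3 - 7\right)}{-2 + 7}\right)^{2} = \left(-32 + \frac{20 \left(3 - 7\right)}{5}\right)^{2} = \left(-32 + 20 \cdot \frac{1}{5} \left(-4\right)\right)^{2} = \left(-32 - 16\right)^{2} = \left(-48\right)^{2} = 2304$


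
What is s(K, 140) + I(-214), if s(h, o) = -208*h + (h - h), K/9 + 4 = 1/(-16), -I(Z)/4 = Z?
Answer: 8461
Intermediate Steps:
I(Z) = -4*Z
K = -585/16 (K = -36 + 9/(-16) = -36 + 9*(-1/16) = -36 - 9/16 = -585/16 ≈ -36.563)
s(h, o) = -208*h (s(h, o) = -208*h + 0 = -208*h)
s(K, 140) + I(-214) = -208*(-585/16) - 4*(-214) = 7605 + 856 = 8461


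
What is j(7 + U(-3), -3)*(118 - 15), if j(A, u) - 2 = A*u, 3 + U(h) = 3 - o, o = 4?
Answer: -721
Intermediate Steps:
U(h) = -4 (U(h) = -3 + (3 - 1*4) = -3 + (3 - 4) = -3 - 1 = -4)
j(A, u) = 2 + A*u
j(7 + U(-3), -3)*(118 - 15) = (2 + (7 - 4)*(-3))*(118 - 15) = (2 + 3*(-3))*103 = (2 - 9)*103 = -7*103 = -721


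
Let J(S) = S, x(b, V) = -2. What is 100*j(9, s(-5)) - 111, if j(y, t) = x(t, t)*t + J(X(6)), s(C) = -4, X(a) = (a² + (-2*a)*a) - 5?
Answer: -3411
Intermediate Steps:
X(a) = -5 - a² (X(a) = (a² - 2*a²) - 5 = -a² - 5 = -5 - a²)
j(y, t) = -41 - 2*t (j(y, t) = -2*t + (-5 - 1*6²) = -2*t + (-5 - 1*36) = -2*t + (-5 - 36) = -2*t - 41 = -41 - 2*t)
100*j(9, s(-5)) - 111 = 100*(-41 - 2*(-4)) - 111 = 100*(-41 + 8) - 111 = 100*(-33) - 111 = -3300 - 111 = -3411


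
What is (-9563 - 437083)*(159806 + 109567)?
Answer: -120314372958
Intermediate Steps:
(-9563 - 437083)*(159806 + 109567) = -446646*269373 = -120314372958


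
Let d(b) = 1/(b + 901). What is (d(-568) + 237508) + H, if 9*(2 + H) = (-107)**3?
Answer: 33762908/333 ≈ 1.0139e+5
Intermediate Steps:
H = -1225061/9 (H = -2 + (1/9)*(-107)**3 = -2 + (1/9)*(-1225043) = -2 - 1225043/9 = -1225061/9 ≈ -1.3612e+5)
d(b) = 1/(901 + b)
(d(-568) + 237508) + H = (1/(901 - 568) + 237508) - 1225061/9 = (1/333 + 237508) - 1225061/9 = 79090165/333 - 1225061/9 = 33762908/333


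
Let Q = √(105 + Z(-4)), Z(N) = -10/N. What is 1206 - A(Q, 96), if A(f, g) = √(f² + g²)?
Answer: 1206 - √37294/2 ≈ 1109.4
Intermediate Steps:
Q = √430/2 (Q = √(105 - 10/(-4)) = √(105 - 10*(-¼)) = √(105 + 5/2) = √(215/2) = √430/2 ≈ 10.368)
1206 - A(Q, 96) = 1206 - √((√430/2)² + 96²) = 1206 - √(215/2 + 9216) = 1206 - √(18647/2) = 1206 - √37294/2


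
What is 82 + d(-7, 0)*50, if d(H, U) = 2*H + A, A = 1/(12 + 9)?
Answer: -12928/21 ≈ -615.62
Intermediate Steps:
A = 1/21 ≈ 0.047619
d(H, U) = 1/21 + 2*H (d(H, U) = 2*H + 1/21 = 1/21 + 2*H)
82 + d(-7, 0)*50 = 82 + (1/21 + 2*(-7))*50 = 82 + (1/21 - 14)*50 = 82 - 293/21*50 = 82 - 14650/21 = -12928/21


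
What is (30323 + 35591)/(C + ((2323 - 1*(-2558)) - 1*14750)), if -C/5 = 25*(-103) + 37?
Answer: 65914/2821 ≈ 23.365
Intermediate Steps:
C = 12690 (C = -5*(25*(-103) + 37) = -5*(-2575 + 37) = -5*(-2538) = 12690)
(30323 + 35591)/(C + ((2323 - 1*(-2558)) - 1*14750)) = (30323 + 35591)/(12690 + ((2323 - 1*(-2558)) - 1*14750)) = 65914/(12690 + ((2323 + 2558) - 14750)) = 65914/(12690 + (4881 - 14750)) = 65914/(12690 - 9869) = 65914/2821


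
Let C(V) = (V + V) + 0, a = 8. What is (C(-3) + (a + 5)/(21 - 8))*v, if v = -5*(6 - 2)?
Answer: 100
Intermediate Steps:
v = -20 (v = -5*4 = -20)
C(V) = 2*V (C(V) = 2*V + 0 = 2*V)
(C(-3) + (a + 5)/(21 - 8))*v = (2*(-3) + (8 + 5)/(21 - 8))*(-20) = (-6 + 13/13)*(-20) = (-6 + 13*(1/13))*(-20) = (-6 + 1)*(-20) = -5*(-20) = 100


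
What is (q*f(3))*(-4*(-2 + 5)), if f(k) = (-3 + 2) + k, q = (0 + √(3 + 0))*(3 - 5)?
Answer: 48*√3 ≈ 83.138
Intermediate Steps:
q = -2*√3 (q = (0 + √3)*(-2) = √3*(-2) = -2*√3 ≈ -3.4641)
f(k) = -1 + k
(q*f(3))*(-4*(-2 + 5)) = ((-2*√3)*(-1 + 3))*(-4*(-2 + 5)) = (-2*√3*2)*(-4*3) = -4*√3*(-12) = 48*√3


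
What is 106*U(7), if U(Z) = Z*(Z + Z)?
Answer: 10388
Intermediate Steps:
U(Z) = 2*Z² (U(Z) = Z*(2*Z) = 2*Z²)
106*U(7) = 106*(2*7²) = 106*(2*49) = 106*98 = 10388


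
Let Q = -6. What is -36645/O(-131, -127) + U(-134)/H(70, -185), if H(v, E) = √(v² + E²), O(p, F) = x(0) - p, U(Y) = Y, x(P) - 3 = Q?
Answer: -36645/128 - 134*√1565/7825 ≈ -286.97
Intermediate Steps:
x(P) = -3 (x(P) = 3 - 6 = -3)
O(p, F) = -3 - p
H(v, E) = √(E² + v²)
-36645/O(-131, -127) + U(-134)/H(70, -185) = -36645/(-3 - 1*(-131)) - 134/√((-185)² + 70²) = -36645/(-3 + 131) - 134/√(34225 + 4900) = -36645/128 - 134*√1565/7825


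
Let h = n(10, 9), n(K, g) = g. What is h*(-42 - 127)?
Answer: -1521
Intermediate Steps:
h = 9
h*(-42 - 127) = 9*(-42 - 127) = 9*(-169) = -1521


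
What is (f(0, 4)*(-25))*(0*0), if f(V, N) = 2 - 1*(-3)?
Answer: 0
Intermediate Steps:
f(V, N) = 5 (f(V, N) = 2 + 3 = 5)
(f(0, 4)*(-25))*(0*0) = (5*(-25))*(0*0) = -125*0 = 0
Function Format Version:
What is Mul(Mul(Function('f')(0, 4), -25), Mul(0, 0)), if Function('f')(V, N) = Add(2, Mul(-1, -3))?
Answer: 0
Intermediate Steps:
Function('f')(V, N) = 5 (Function('f')(V, N) = Add(2, 3) = 5)
Mul(Mul(Function('f')(0, 4), -25), Mul(0, 0)) = Mul(Mul(5, -25), Mul(0, 0)) = Mul(-125, 0) = 0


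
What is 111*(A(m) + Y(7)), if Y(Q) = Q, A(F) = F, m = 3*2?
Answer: 1443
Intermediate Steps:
m = 6
111*(A(m) + Y(7)) = 111*(6 + 7) = 111*13 = 1443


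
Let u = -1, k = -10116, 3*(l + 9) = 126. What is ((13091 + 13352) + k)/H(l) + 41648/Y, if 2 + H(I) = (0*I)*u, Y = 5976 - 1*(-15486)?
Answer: -175163389/21462 ≈ -8161.6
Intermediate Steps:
l = 33 (l = -9 + (1/3)*126 = -9 + 42 = 33)
Y = 21462 (Y = 5976 + 15486 = 21462)
H(I) = -2 (H(I) = -2 + (0*I)*(-1) = -2 + 0*(-1) = -2 + 0 = -2)
((13091 + 13352) + k)/H(l) + 41648/Y = ((13091 + 13352) - 10116)/(-2) + 41648/21462 = (26443 - 10116)*(-1/2) + 41648*(1/21462) = 16327*(-1/2) + 20824/10731 = -16327/2 + 20824/10731 = -175163389/21462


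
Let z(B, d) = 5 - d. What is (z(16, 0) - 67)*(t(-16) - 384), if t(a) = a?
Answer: 24800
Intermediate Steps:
(z(16, 0) - 67)*(t(-16) - 384) = ((5 - 1*0) - 67)*(-16 - 384) = ((5 + 0) - 67)*(-400) = (5 - 67)*(-400) = -62*(-400) = 24800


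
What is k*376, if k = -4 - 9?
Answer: -4888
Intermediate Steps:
k = -13
k*376 = -13*376 = -4888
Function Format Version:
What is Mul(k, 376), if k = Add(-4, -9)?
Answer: -4888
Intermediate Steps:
k = -13
Mul(k, 376) = Mul(-13, 376) = -4888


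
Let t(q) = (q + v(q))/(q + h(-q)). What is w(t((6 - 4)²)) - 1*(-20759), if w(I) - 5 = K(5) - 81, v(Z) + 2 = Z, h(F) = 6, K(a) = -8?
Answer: 20675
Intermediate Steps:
v(Z) = -2 + Z
t(q) = (-2 + 2*q)/(6 + q) (t(q) = (q + (-2 + q))/(q + 6) = (-2 + 2*q)/(6 + q))
w(I) = -84 (w(I) = 5 + (-8 - 81) = 5 - 89 = -84)
w(t((6 - 4)²)) - 1*(-20759) = -84 - 1*(-20759) = -84 + 20759 = 20675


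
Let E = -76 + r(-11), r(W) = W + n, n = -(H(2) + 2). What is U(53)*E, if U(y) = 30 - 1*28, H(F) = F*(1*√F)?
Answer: -178 - 4*√2 ≈ -183.66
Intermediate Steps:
H(F) = F^(3/2) (H(F) = F*√F = F^(3/2))
n = -2 - 2*√2 (n = -(2^(3/2) + 2) = -(2*√2 + 2) = -(2 + 2*√2) = -2 - 2*√2 ≈ -4.8284)
r(W) = -2 + W - 2*√2 (r(W) = W + (-2 - 2*√2) = -2 + W - 2*√2)
U(y) = 2 (U(y) = 30 - 28 = 2)
E = -89 - 2*√2 (E = -76 + (-2 - 11 - 2*√2) = -76 + (-13 - 2*√2) = -89 - 2*√2 ≈ -91.828)
U(53)*E = 2*(-89 - 2*√2) = -178 - 4*√2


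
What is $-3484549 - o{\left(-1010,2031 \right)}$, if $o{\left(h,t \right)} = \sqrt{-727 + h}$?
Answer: $-3484549 - 3 i \sqrt{193} \approx -3.4845 \cdot 10^{6} - 41.677 i$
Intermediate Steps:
$-3484549 - o{\left(-1010,2031 \right)} = -3484549 - \sqrt{-727 - 1010} = -3484549 - \sqrt{-1737} = -3484549 - 3 i \sqrt{193}$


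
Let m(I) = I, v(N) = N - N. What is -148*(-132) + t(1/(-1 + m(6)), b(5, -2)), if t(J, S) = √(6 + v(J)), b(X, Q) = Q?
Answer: 19536 + √6 ≈ 19538.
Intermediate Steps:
v(N) = 0
t(J, S) = √6 (t(J, S) = √(6 + 0) = √6)
-148*(-132) + t(1/(-1 + m(6)), b(5, -2)) = -148*(-132) + √6 = 19536 + √6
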